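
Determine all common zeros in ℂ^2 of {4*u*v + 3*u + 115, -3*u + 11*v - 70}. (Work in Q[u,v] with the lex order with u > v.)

Compute a lex Gröbner basis by Buchberger's algorithm.
f_1 = 4*u*v + 3*u + 115, LT = u*v.
f_2 = -3*u + 11*v - 70, LT = u.

S(f_1,f_2): lcm = u*v. S = 3/4*u + 11/3*v**2 - 70/3*v + 115/4.
  reduce S modulo (f_1, f_2):
  remainder 11/3*v**2 - 247/12*v + 45/4 ≠ 0; add h_3 = 11/3*v**2 - 247/12*v + 45/4 to the basis.

The other S-polynomials (S(f_1,h_3), S(f_2,h_3)) all reduce to 0 modulo the current basis, so we have a Gröbner basis.
Inter-reduce: drop elements whose leading term is divisible by another's, tail-reduce, and make monic.
Reduced Gröbner basis: {u - 11/3*v + 70/3, v**2 - 247/44*v + 135/44}.

A lex Gröbner basis eliminates variables successively. Here v**2 - 247/44*v + 135/44 depends only on v, with roots {27/44, 5}; lifting each root through the earlier basis elements recovers the full solutions.
  v = 27/44: the earlier basis element becomes u + 253/12 = 0, giving u = -253/12 — point (-253/12, 27/44).
  v = 5: the earlier basis element becomes u + 5 = 0, giving u = -5 — point (-5, 5).
A lex Gröbner basis triangularizes the system, enabling back-substitution.

{(-253/12, 27/44), (-5, 5)}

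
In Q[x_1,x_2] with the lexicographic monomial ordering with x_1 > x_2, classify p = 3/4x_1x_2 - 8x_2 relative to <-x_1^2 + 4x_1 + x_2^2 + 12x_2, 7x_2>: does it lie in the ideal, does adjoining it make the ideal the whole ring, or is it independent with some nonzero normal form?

First compute the reduced Gröbner basis of I by Buchberger's algorithm.
f_1 = -x_1^2 + 4x_1 + x_2^2 + 12x_2, LT = x_1^2.
f_2 = 7x_2, LT = x_2.

S(f_1,f_2): leading monomials are coprime, so the S-polynomial reduces to 0 (Buchberger's first criterion).
Every S-polynomial of the final basis reduces to 0, so we have a Gröbner basis.
Inter-reduce: drop elements whose leading term is divisible by another's, tail-reduce, and make monic.
Reduced Gröbner basis: {x_1^2 - 4x_1, x_2}.
Label its elements g_1 = x_1^2 - 4x_1, g_2 = x_2.

Reduce p = 3/4x_1x_2 - 8x_2 modulo G:
  leading term x_1x_2: subtract (3/4x_1)·g_2 from 3/4x_1x_2 - 8x_2 → -8x_2
  leading term x_2: subtract (-8)·g_2 from -8x_2 → 0
  normal form = 0.
Since the normal form is 0, p ∈ I.

The remainder on division by a Gröbner basis is unique — it is the normal form.

3/4x_1x_2 - 8x_2 lies in I (it reduces to 0).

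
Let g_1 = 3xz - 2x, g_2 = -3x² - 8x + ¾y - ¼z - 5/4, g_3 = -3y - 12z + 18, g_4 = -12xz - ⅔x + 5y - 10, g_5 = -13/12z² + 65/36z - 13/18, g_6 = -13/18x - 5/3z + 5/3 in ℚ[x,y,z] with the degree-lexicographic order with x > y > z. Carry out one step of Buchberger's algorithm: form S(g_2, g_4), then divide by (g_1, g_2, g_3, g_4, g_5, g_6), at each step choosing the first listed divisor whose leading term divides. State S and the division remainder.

S(g_2, g_4) = -1/18x² + 5/12xy + 8/3xz - ¼yz + 1/12z² - ⅚x + 5/12z; remainder on division = -13883/2808z + 13883/2808.

lcm(LM(g_2), LM(g_4)) = x²z.
S = (lcm/LT(g_2))·g_2 − (lcm/LT(g_4))·g_4 = -1/18x² + 5/12xy + 8/3xz - ¼yz + 1/12z² - ⅚x + 5/12z.
Reduce S modulo (g_1, g_2, g_3, g_4, g_5, g_6) in that order:
  leading term x²: subtract (1/54)·g_2 from -1/18x² + 5/12xy + 8/3xz - ¼yz + 1/12z² - ⅚x + 5/12z → 5/12xy + 8/3xz - ¼yz + 1/12z² - 37/54x - 1/72y + 91/216z + 5/216
  leading term xy: subtract (-5/36x)·g_3 from 5/12xy + 8/3xz - ¼yz + 1/12z² - 37/54x - 1/72y + 91/216z + 5/216 → xz - ¼yz + 1/12z² + 49/27x - 1/72y + 91/216z + 5/216
  leading term xz: subtract (⅓)·g_1 from xz - ¼yz + 1/12z² + 49/27x - 1/72y + 91/216z + 5/216 → -¼yz + 1/12z² + 67/27x - 1/72y + 91/216z + 5/216
  leading term yz: subtract (1/12z)·g_3 from -¼yz + 1/12z² + 67/27x - 1/72y + 91/216z + 5/216 → 13/12z² + 67/27x - 1/72y - 233/216z + 5/216
  leading term z²: subtract (-1)·g_5 from 13/12z² + 67/27x - 1/72y - 233/216z + 5/216 → 67/27x - 1/72y + 157/216z - 151/216
  leading term x: subtract (-134/39)·g_6 from 67/27x - 1/72y + 157/216z - 151/216 → -1/72y - 14039/2808z + 14117/2808
  leading term y: subtract (1/216)·g_3 from -1/72y - 14039/2808z + 14117/2808 → -13883/2808z + 13883/2808
  leading term z: no divisor's leading term divides it; move -13883/2808z to the remainder.
  leading term 1: no divisor's leading term divides it; move 13883/2808 to the remainder.
The remainder -13883/2808z + 13883/2808 is nonzero, so it would be added as the next basis element.
This is the inner loop of Buchberger's algorithm — each nonzero remainder becomes a new basis element.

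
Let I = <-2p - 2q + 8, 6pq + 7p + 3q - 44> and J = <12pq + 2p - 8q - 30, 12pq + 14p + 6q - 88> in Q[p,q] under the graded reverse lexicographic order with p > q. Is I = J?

No, the ideals differ.

Two ideals are equal iff their reduced Gröbner bases coincide (the reduced basis is unique for a fixed ordering).
Buchberger on the first generating set:
f_1 = -2p - 2q + 8, LT = p.
f_2 = 6pq + 7p + 3q - 44, LT = pq.

S(f_1,f_2): lcm = pq. S = q^{2} - \tfrac{7}{6}p - \tfrac{9}{2}q + \tfrac{22}{3}.
  leading term q^{2}: no divisor's leading term divides it; move q^{2} to the remainder.
  leading term p: subtract (\tfrac{7}{12})·f_1 from -\tfrac{7}{6}p - \tfrac{9}{2}q + \tfrac{22}{3} → -\tfrac{10}{3}q + \tfrac{8}{3}
  leading term q: no divisor's leading term divides it; move -\tfrac{10}{3}q to the remainder.
  leading term 1: no divisor's leading term divides it; move \tfrac{8}{3} to the remainder.
  remainder q^{2} - \tfrac{10}{3}q + \tfrac{8}{3} ≠ 0; add g_3 = q^{2} - \tfrac{10}{3}q + \tfrac{8}{3} to the basis.

The other S-polynomials (S(f_1,g_3), S(f_2,g_3)) all reduce to 0 modulo the current basis, so we have a Gröbner basis.
Inter-reduce: drop elements whose leading term is divisible by another's, tail-reduce, and make monic.
Reduced Gröbner basis: {q^{2} - \tfrac{10}{3}q + \tfrac{8}{3}, p + q - 4}.

Buchberger on the second generating set:
h_1 = 12pq + 2p - 8q - 30, LT = pq.
h_2 = 12pq + 14p + 6q - 88, LT = pq.

S(h_1,h_2): lcm = pq. S = -p - \tfrac{7}{6}q + \tfrac{29}{6}.
  leading term p: no divisor's leading term divides it; move -p to the remainder.
  leading term q: no divisor's leading term divides it; move -\tfrac{7}{6}q to the remainder.
  leading term 1: no divisor's leading term divides it; move \tfrac{29}{6} to the remainder.
  remainder -p - \tfrac{7}{6}q + \tfrac{29}{6} ≠ 0; add k_3 = -p - \tfrac{7}{6}q + \tfrac{29}{6} to the basis.

S(h_1,k_3): lcm = pq. S = -\tfrac{7}{6}q^{2} + \tfrac{1}{6}p + \tfrac{25}{6}q - \tfrac{5}{2}.
  leading term q^{2}: no divisor's leading term divides it; move -\tfrac{7}{6}q^{2} to the remainder.
  leading term p: subtract (-\tfrac{1}{6})·k_3 from \tfrac{1}{6}p + \tfrac{25}{6}q - \tfrac{5}{2} → \tfrac{143}{36}q - \tfrac{61}{36}
  leading term q: no divisor's leading term divides it; move \tfrac{143}{36}q to the remainder.
  leading term 1: no divisor's leading term divides it; move -\tfrac{61}{36} to the remainder.
  remainder -\tfrac{7}{6}q^{2} + \tfrac{143}{36}q - \tfrac{61}{36} ≠ 0; add k_4 = -\tfrac{7}{6}q^{2} + \tfrac{143}{36}q - \tfrac{61}{36} to the basis.

The other S-polynomials (S(h_2,k_3), S(h_1,k_4), S(h_2,k_4), S(k_3,k_4)) all reduce to 0 modulo the current basis, so we have a Gröbner basis.
Inter-reduce: drop elements whose leading term is divisible by another's, tail-reduce, and make monic.
Reduced Gröbner basis: {q^{2} - \tfrac{143}{42}q + \tfrac{61}{42}, p + \tfrac{7}{6}q - \tfrac{29}{6}}.

The bases are distinct; the ideals are different.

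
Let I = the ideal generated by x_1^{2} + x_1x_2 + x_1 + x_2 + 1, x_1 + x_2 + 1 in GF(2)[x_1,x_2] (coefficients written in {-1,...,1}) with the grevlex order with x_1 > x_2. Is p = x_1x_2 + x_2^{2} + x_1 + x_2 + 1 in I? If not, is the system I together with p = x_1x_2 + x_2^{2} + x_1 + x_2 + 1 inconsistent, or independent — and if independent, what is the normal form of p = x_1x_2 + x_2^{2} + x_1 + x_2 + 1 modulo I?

First compute the reduced Gröbner basis of I by Buchberger's algorithm.
f_1 = x_1^{2} + x_1x_2 + x_1 + x_2 + 1, LT = x_1^{2}.
f_2 = x_1 + x_2 + 1, LT = x_1.

S(f_1,f_2): lcm = x_1^{2}. S = x_2 + 1.
  leading term x_2: no divisor's leading term divides it; move x_2 to the remainder.
  leading term 1: no divisor's leading term divides it; move 1 to the remainder.
  remainder x_2 + 1 ≠ 0; add h_3 = x_2 + 1 to the basis.

The other S-polynomials (S(f_1,h_3), S(f_2,h_3)) all reduce to 0 modulo the current basis, so we have a Gröbner basis.
Inter-reduce: drop elements whose leading term is divisible by another's, tail-reduce, and make monic.
Reduced Gröbner basis: {x_1, x_2 + 1}.
Label its elements g_1 = x_1, g_2 = x_2 + 1.

Reduce p = x_1x_2 + x_2^{2} + x_1 + x_2 + 1 modulo G:
  leading term x_1x_2: subtract (x_2)·g_1 from x_1x_2 + x_2^{2} + x_1 + x_2 + 1 → x_2^{2} + x_1 + x_2 + 1
  leading term x_2^{2}: subtract (x_2)·g_2 from x_2^{2} + x_1 + x_2 + 1 → x_1 + 1
  leading term x_1: subtract (1)·g_1 from x_1 + 1 → 1
  leading term 1: no divisor's leading term divides it; move 1 to the remainder.
  normal form = 1.
The normal form is nonzero, so p ∉ I. Since p minus its normal form lies in I, I + (p) = I + (r) where r = 1; decide whether this ideal is the whole ring.
Here r = 1 is a nonzero constant, hence a unit: 1 ∈ I + (p), the Gröbner basis of I + (p) is {1}, and the enlarged system has no common solution — adjoining p is inconsistent.

Adjoining x_1x_2 + x_2^{2} + x_1 + x_2 + 1 makes the ideal the whole ring: the system is inconsistent.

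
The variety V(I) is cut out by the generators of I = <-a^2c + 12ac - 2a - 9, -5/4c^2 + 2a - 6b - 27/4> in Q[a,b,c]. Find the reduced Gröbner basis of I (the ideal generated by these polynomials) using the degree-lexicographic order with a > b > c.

f_1 = -a^2c + 12ac - 2a - 9, LT = a^2c.
f_2 = -5/4c^2 + 2a - 6b - 27/4, LT = c^2.

S(f_1,f_2): lcm = a^2c^2. S = 8/5a^3 - 24/5a^2b - 12ac^2 - 27/5a^2 + 2ac + 9c.
  leading term a^3: no divisor's leading term divides it; move 8/5a^3 to the remainder.
  leading term a^2b: no divisor's leading term divides it; move -24/5a^2b to the remainder.
  leading term ac^2: subtract (48/5a)·f_2 from -12ac^2 - 27/5a^2 + 2ac + 9c → -123/5a^2 + 288/5ab + 2ac + 324/5a + 9c
  leading term a^2: no divisor's leading term divides it; move -123/5a^2 to the remainder.
  leading term ab: no divisor's leading term divides it; move 288/5ab to the remainder.
  leading term ac: no divisor's leading term divides it; move 2ac to the remainder.
  leading term a: no divisor's leading term divides it; move 324/5a to the remainder.
  leading term c: no divisor's leading term divides it; move 9c to the remainder.
  remainder 8/5a^3 - 24/5a^2b - 123/5a^2 + 288/5ab + 2ac + 324/5a + 9c ≠ 0; add g_3 = 8/5a^3 - 24/5a^2b - 123/5a^2 + 288/5ab + 2ac + 324/5a + 9c to the basis.

The other S-polynomials (S(f_1,g_3), S(f_2,g_3)) all reduce to 0 modulo the current basis, so we have a Gröbner basis.

G = {a^3 - 3a^2b - 123/8a^2 + 36ab + 5/4ac + 81/2a + 45/8c, a^2c - 12ac + 2a + 9, c^2 - 8/5a + 24/5b + 27/5}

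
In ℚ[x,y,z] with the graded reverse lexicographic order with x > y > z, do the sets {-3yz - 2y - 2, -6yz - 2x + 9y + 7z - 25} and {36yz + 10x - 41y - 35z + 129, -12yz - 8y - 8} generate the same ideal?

For a fixed monomial order, each ideal has a unique reduced Gröbner basis; comparing bases decides equality.
Buchberger on the first generating set:
f_1 = -3yz - 2y - 2, LT = yz.
f_2 = -6yz - 2x + 9y + 7z - 25, LT = yz.

S(f_1,f_2): lcm = yz. S = -⅓x + 13/6y + 7/6z - 7/2.
  leading term x: no divisor's leading term divides it; move -⅓x to the remainder.
  leading term y: no divisor's leading term divides it; move 13/6y to the remainder.
  leading term z: no divisor's leading term divides it; move 7/6z to the remainder.
  leading term 1: no divisor's leading term divides it; move -7/2 to the remainder.
  remainder -⅓x + 13/6y + 7/6z - 7/2 ≠ 0; add g_3 = -⅓x + 13/6y + 7/6z - 7/2 to the basis.

The other S-polynomials (S(f_1,g_3), S(f_2,g_3)) all reduce to 0 modulo the current basis, so we have a Gröbner basis.
Inter-reduce: drop elements whose leading term is divisible by another's, tail-reduce, and make monic.
Reduced Gröbner basis: {yz + ⅔y + ⅔, x - 13/2y - 7/2z + 21/2}.

Buchberger on the second generating set:
h_1 = 36yz + 10x - 41y - 35z + 129, LT = yz.
h_2 = -12yz - 8y - 8, LT = yz.

S(h_1,h_2): lcm = yz. S = 5/18x - 65/36y - 35/36z + 35/12.
  leading term x: no divisor's leading term divides it; move 5/18x to the remainder.
  leading term y: no divisor's leading term divides it; move -65/36y to the remainder.
  leading term z: no divisor's leading term divides it; move -35/36z to the remainder.
  leading term 1: no divisor's leading term divides it; move 35/12 to the remainder.
  remainder 5/18x - 65/36y - 35/36z + 35/12 ≠ 0; add k_3 = 5/18x - 65/36y - 35/36z + 35/12 to the basis.

The other S-polynomials (S(h_1,k_3), S(h_2,k_3)) all reduce to 0 modulo the current basis, so we have a Gröbner basis.
Inter-reduce: drop elements whose leading term is divisible by another's, tail-reduce, and make monic.
Reduced Gröbner basis: {yz + ⅔y + ⅔, x - 13/2y - 7/2z + 21/2}.

Same reduced basis, so the two generating sets span the same ideal.

Yes, the ideals are equal.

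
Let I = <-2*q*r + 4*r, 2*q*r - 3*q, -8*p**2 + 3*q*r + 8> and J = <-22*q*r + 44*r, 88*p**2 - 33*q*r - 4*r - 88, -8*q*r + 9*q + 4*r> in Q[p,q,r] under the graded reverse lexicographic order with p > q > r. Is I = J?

No, the ideals differ.

Equality of ideals is decidable: compute both reduced Gröbner bases (unique for the ordering) and check whether they agree.
Buchberger on the first generating set:
f_1 = -2*q*r + 4*r, LT = q*r.
f_2 = 2*q*r - 3*q, LT = q*r.
f_3 = -8*p**2 + 3*q*r + 8, LT = p**2.

S(f_1,f_2): lcm = q*r. S = 3/2*q - 2*r.
  leading term q: no divisor's leading term divides it; move 3/2*q to the remainder.
  leading term r: no divisor's leading term divides it; move -2*r to the remainder.
  remainder 3/2*q - 2*r ≠ 0; add g_4 = 3/2*q - 2*r to the basis.

S(f_1,g_4): lcm = q*r. S = 4/3*r**2 - 2*r.
  leading term r**2: no divisor's leading term divides it; move 4/3*r**2 to the remainder.
  leading term r: no divisor's leading term divides it; move -2*r to the remainder.
  remainder 4/3*r**2 - 2*r ≠ 0; add g_5 = 4/3*r**2 - 2*r to the basis.

The other S-polynomials (S(f_1,f_3), S(f_2,f_3), S(f_2,g_4), S(f_3,g_4), S(f_1,g_5), S(f_2,g_5), S(f_3,g_5), S(g_4,g_5)) all reduce to 0 modulo the current basis, so we have a Gröbner basis.
Inter-reduce: drop elements whose leading term is divisible by another's, tail-reduce, and make monic.
Reduced Gröbner basis: {p**2 - 3/4*r - 1, r**2 - 3/2*r, q - 4/3*r}.

Buchberger on the second generating set:
h_1 = -22*q*r + 44*r, LT = q*r.
h_2 = 88*p**2 - 33*q*r - 4*r - 88, LT = p**2.
h_3 = -8*q*r + 9*q + 4*r, LT = q*r.

S(h_1,h_3): lcm = q*r. S = 9/8*q - 3/2*r.
  leading term q: no divisor's leading term divides it; move 9/8*q to the remainder.
  leading term r: no divisor's leading term divides it; move -3/2*r to the remainder.
  remainder 9/8*q - 3/2*r ≠ 0; add k_4 = 9/8*q - 3/2*r to the basis.

S(h_1,k_4): lcm = q*r. S = 4/3*r**2 - 2*r.
  leading term r**2: no divisor's leading term divides it; move 4/3*r**2 to the remainder.
  leading term r: no divisor's leading term divides it; move -2*r to the remainder.
  remainder 4/3*r**2 - 2*r ≠ 0; add k_5 = 4/3*r**2 - 2*r to the basis.

The other S-polynomials (S(h_1,h_2), S(h_2,h_3), S(h_2,k_4), S(h_3,k_4), S(h_1,k_5), S(h_2,k_5), S(h_3,k_5), S(k_4,k_5)) all reduce to 0 modulo the current basis, so we have a Gröbner basis.
Inter-reduce: drop elements whose leading term is divisible by another's, tail-reduce, and make monic.
Reduced Gröbner basis: {p**2 - 35/44*r - 1, r**2 - 3/2*r, q - 4/3*r}.

These differ, so the ideals are not equal.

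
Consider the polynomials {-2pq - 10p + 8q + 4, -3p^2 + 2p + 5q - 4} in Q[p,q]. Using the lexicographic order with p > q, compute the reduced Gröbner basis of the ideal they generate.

The reduced Gröbner basis is the canonical form of the ideal for this ordering.

f_1 = -2pq - 10p + 8q + 4, LT = pq.
f_2 = -3p^2 + 2p + 5q - 4, LT = p^2.

S(f_1,f_2): lcm = p^2q. S = 5p^2 - 10/3pq - 2p + 5/3q^2 - 4/3q.
  leading term p^2: subtract (-5/3)·f_2 from 5p^2 - 10/3pq - 2p + 5/3q^2 - 4/3q → -10/3pq + 4/3p + 5/3q^2 + 7q - 20/3
  leading term pq: subtract (5/3)·f_1 from -10/3pq + 4/3p + 5/3q^2 + 7q - 20/3 → 18p + 5/3q^2 - 19/3q - 40/3
  leading term p: no divisor's leading term divides it; move 18p to the remainder.
  leading term q^2: no divisor's leading term divides it; move 5/3q^2 to the remainder.
  leading term q: no divisor's leading term divides it; move -19/3q to the remainder.
  leading term 1: no divisor's leading term divides it; move -40/3 to the remainder.
  remainder 18p + 5/3q^2 - 19/3q - 40/3 ≠ 0; add g_3 = 18p + 5/3q^2 - 19/3q - 40/3 to the basis.

S(f_1,g_3): lcm = pq. S = 5p - 5/54q^3 + 19/54q^2 - 88/27q - 2.
  leading term p: subtract (5/18)·g_3 from 5p - 5/54q^3 + 19/54q^2 - 88/27q - 2 → -5/54q^3 - 1/9q^2 - 3/2q + 46/27
  leading term q^3: no divisor's leading term divides it; move -5/54q^3 to the remainder.
  leading term q^2: no divisor's leading term divides it; move -1/9q^2 to the remainder.
  leading term q: no divisor's leading term divides it; move -3/2q to the remainder.
  leading term 1: no divisor's leading term divides it; move 46/27 to the remainder.
  remainder -5/54q^3 - 1/9q^2 - 3/2q + 46/27 ≠ 0; add g_4 = -5/54q^3 - 1/9q^2 - 3/2q + 46/27 to the basis.

S(f_2,g_3): lcm = p^2. S = -5/54pq^2 + 19/54pq + 2/27p - 5/3q + 4/3.
  leading term pq^2: subtract (5/108q)·f_1 from -5/54pq^2 + 19/54pq + 2/27p - 5/3q + 4/3 → 22/27pq + 2/27p - 10/27q^2 - 50/27q + 4/3
  leading term pq: subtract (-11/27)·f_1 from 22/27pq + 2/27p - 10/27q^2 - 50/27q + 4/3 → -4p - 10/27q^2 + 38/27q + 80/27
  leading term p: subtract (-2/9)·g_3 from -4p - 10/27q^2 + 38/27q + 80/27 → 0
  remainder 0.

S(f_1,g_4): lcm = pq^3. S = 19/5pq^2 - 81/5pq + 92/5p - 4q^3 - 2q^2.
  leading term pq^2: subtract (-19/10q)·f_1 from 19/5pq^2 - 81/5pq + 92/5p - 4q^3 - 2q^2 → -176/5pq + 92/5p - 4q^3 + 66/5q^2 + 38/5q
  leading term pq: subtract (88/5)·f_1 from -176/5pq + 92/5p - 4q^3 + 66/5q^2 + 38/5q → 972/5p - 4q^3 + 66/5q^2 - 666/5q - 352/5
  leading term p: subtract (54/5)·g_3 from 972/5p - 4q^3 + 66/5q^2 - 666/5q - 352/5 → -4q^3 - 24/5q^2 - 324/5q + 368/5
  leading term q^3: subtract (216/5)·g_4 from -4q^3 - 24/5q^2 - 324/5q + 368/5 → 0
  remainder 0.

S(f_2,g_4): leading monomials are coprime, so the S-polynomial reduces to 0 (Buchberger's first criterion).
S(g_3,g_4): leading monomials are coprime, so the S-polynomial reduces to 0 (Buchberger's first criterion).
Every S-polynomial of the final basis reduces to 0, so we have a Gröbner basis.
Inter-reduce: drop elements whose leading term is divisible by another's, tail-reduce, and make monic.

G = {p + 5/54q^2 - 19/54q - 20/27, q^3 + 6/5q^2 + 81/5q - 92/5}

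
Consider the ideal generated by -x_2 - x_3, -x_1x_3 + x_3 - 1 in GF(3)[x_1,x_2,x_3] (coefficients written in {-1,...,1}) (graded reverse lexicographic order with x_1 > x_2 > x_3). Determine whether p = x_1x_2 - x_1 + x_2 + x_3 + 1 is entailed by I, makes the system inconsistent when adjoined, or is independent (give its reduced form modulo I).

x_1x_2 - x_1 + x_2 + x_3 + 1 is independent of I; its normal form modulo I is -x_1 - x_3 - 1.

First compute the reduced Gröbner basis of I by Buchberger's algorithm.
f_1 = -x_2 - x_3, LT = x_2.
f_2 = -x_1x_3 + x_3 - 1, LT = x_1x_3.

S(f_1,f_2): leading monomials are coprime, so the S-polynomial reduces to 0 (Buchberger's first criterion).
Every S-polynomial of the final basis reduces to 0, so we have a Gröbner basis.
Inter-reduce: drop elements whose leading term is divisible by another's, tail-reduce, and make monic.
Reduced Gröbner basis: {x_1x_3 - x_3 + 1, x_2 + x_3}.
Label its elements g_1 = x_1x_3 - x_3 + 1, g_2 = x_2 + x_3.

Reduce p = x_1x_2 - x_1 + x_2 + x_3 + 1 modulo G:
  leading term x_1x_2: subtract (x_1)·g_2 from x_1x_2 - x_1 + x_2 + x_3 + 1 → -x_1x_3 - x_1 + x_2 + x_3 + 1
  leading term x_1x_3: subtract (-1)·g_1 from -x_1x_3 - x_1 + x_2 + x_3 + 1 → -x_1 + x_2 - 1
  leading term x_1: no divisor's leading term divides it; move -x_1 to the remainder.
  leading term x_2: subtract (1)·g_2 from x_2 - 1 → -x_3 - 1
  leading term x_3: no divisor's leading term divides it; move -x_3 to the remainder.
  leading term 1: no divisor's leading term divides it; move -1 to the remainder.
  normal form = -x_1 - x_3 - 1.
The normal form is nonzero, so p ∉ I. Since p minus its normal form lies in I, I + (p) = I + (r) where r = -x_1 - x_3 - 1; decide whether this ideal is the whole ring.
Run Buchberger on G together with r (pairs among the g_i already reduce to 0 since G is a Gröbner basis):
g_1 = x_1x_3 - x_3 + 1, LT = x_1x_3.
g_2 = x_2 + x_3, LT = x_2.
r = -x_1 - x_3 - 1, LT = x_1.

S(g_1,g_2): leading monomials are coprime, so the S-polynomial reduces to 0 (Buchberger's first criterion).
S(g_1,r): lcm = x_1x_3. S = -x_3^2 + x_3 + 1.
  leading term x_3^2: no divisor's leading term divides it; move -x_3^2 to the remainder.
  leading term x_3: no divisor's leading term divides it; move x_3 to the remainder.
  leading term 1: no divisor's leading term divides it; move 1 to the remainder.
  remainder -x_3^2 + x_3 + 1 ≠ 0; add m_4 = -x_3^2 + x_3 + 1 to the basis.

S(g_2,r): leading monomials are coprime, so the S-polynomial reduces to 0 (Buchberger's first criterion).
S(g_1,m_4): lcm = x_1x_3^2. S = x_1x_3 - x_3^2 + x_1 + x_3.
  leading term x_1x_3: subtract (1)·g_1 from x_1x_3 - x_3^2 + x_1 + x_3 → -x_3^2 + x_1 - x_3 - 1
  leading term x_3^2: subtract (1)·m_4 from -x_3^2 + x_1 - x_3 - 1 → x_1 + x_3 + 1
  leading term x_1: subtract (-1)·r from x_1 + x_3 + 1 → 0
  remainder 0.

S(g_2,m_4): leading monomials are coprime, so the S-polynomial reduces to 0 (Buchberger's first criterion).
S(r,m_4): leading monomials are coprime, so the S-polynomial reduces to 0 (Buchberger's first criterion).
Every S-polynomial of the final basis reduces to 0, so we have a Gröbner basis.
Inter-reduce: drop elements whose leading term is divisible by another's, tail-reduce, and make monic.
Reduced Gröbner basis: {x_3^2 - x_3 - 1, x_1 + x_3 + 1, x_2 + x_3}.
The reduced Gröbner basis of I + (p) is {x_3^2 - x_3 - 1, x_1 + x_3 + 1, x_2 + x_3} ≠ {1}, a proper ideal, so the enlarged system stays consistent: p is independent of I, with normal form -x_1 - x_3 - 1.

The remainder on division by a Gröbner basis is unique — it is the normal form.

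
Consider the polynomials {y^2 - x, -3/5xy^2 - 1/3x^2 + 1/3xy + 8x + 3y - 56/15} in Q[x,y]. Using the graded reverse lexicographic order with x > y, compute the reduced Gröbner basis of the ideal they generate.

G = {x^2 - 5/14xy - 60/7x - 45/14y + 4, y^2 - x}

f_1 = y^2 - x, LT = y^2.
f_2 = -3/5xy^2 - 1/3x^2 + 1/3xy + 8x + 3y - 56/15, LT = xy^2.

S(f_1,f_2): lcm = xy^2. S = -14/9x^2 + 5/9xy + 40/3x + 5y - 56/9.
  leading term x^2: no divisor's leading term divides it; move -14/9x^2 to the remainder.
  leading term xy: no divisor's leading term divides it; move 5/9xy to the remainder.
  leading term x: no divisor's leading term divides it; move 40/3x to the remainder.
  leading term y: no divisor's leading term divides it; move 5y to the remainder.
  leading term 1: no divisor's leading term divides it; move -56/9 to the remainder.
  remainder -14/9x^2 + 5/9xy + 40/3x + 5y - 56/9 ≠ 0; add g_3 = -14/9x^2 + 5/9xy + 40/3x + 5y - 56/9 to the basis.

The other S-polynomials (S(f_1,g_3), S(f_2,g_3)) all reduce to 0 modulo the current basis, so we have a Gröbner basis.
Inter-reduce: drop elements whose leading term is divisible by another's, tail-reduce, and make monic.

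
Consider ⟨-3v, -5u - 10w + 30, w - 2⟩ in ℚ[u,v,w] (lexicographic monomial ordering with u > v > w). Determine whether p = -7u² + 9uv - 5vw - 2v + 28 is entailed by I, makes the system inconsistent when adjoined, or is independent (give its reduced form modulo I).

First compute the reduced Gröbner basis of I by Buchberger's algorithm.
f_1 = -3v, LT = v.
f_2 = -5u - 10w + 30, LT = u.
f_3 = w - 2, LT = w.

S(f_1,f_2): leading monomials are coprime, so the S-polynomial reduces to 0 (Buchberger's first criterion).
S(f_1,f_3): leading monomials are coprime, so the S-polynomial reduces to 0 (Buchberger's first criterion).
S(f_2,f_3): leading monomials are coprime, so the S-polynomial reduces to 0 (Buchberger's first criterion).
Every S-polynomial of the final basis reduces to 0, so we have a Gröbner basis.
Inter-reduce: drop elements whose leading term is divisible by another's, tail-reduce, and make monic.
Reduced Gröbner basis: {u - 2, v, w - 2}.
Label its elements g_1 = u - 2, g_2 = v, g_3 = w - 2.

Reduce p = -7u² + 9uv - 5vw - 2v + 28 modulo G:
  leading term u²: subtract (-7u)·g_1 from -7u² + 9uv - 5vw - 2v + 28 → 9uv - 14u - 5vw - 2v + 28
  leading term uv: subtract (9v)·g_1 from 9uv - 14u - 5vw - 2v + 28 → -14u - 5vw + 16v + 28
  leading term u: subtract (-14)·g_1 from -14u - 5vw + 16v + 28 → -5vw + 16v
  leading term vw: subtract (-5w)·g_2 from -5vw + 16v → 16v
  leading term v: subtract (16)·g_2 from 16v → 0
  normal form = 0.
Since the normal form is 0, p ∈ I.

-7u² + 9uv - 5vw - 2v + 28 lies in I (it reduces to 0).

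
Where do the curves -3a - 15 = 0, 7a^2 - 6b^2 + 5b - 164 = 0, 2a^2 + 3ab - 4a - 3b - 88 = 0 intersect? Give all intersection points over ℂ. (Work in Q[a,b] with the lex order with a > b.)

Compute a lex Gröbner basis by Buchberger's algorithm.
f_1 = -3a - 15, LT = a.
f_2 = 7a^2 - 6b^2 + 5b - 164, LT = a^2.
f_3 = 2a^2 + 3ab - 4a - 3b - 88, LT = a^2.

S(f_1,f_2): lcm = a^2. S = 5a + 6/7b^2 - 5/7b + 164/7.
  leading term a: subtract (-5/3)·f_1 from 5a + 6/7b^2 - 5/7b + 164/7 → 6/7b^2 - 5/7b - 11/7
  leading term b^2: no divisor's leading term divides it; move 6/7b^2 to the remainder.
  leading term b: no divisor's leading term divides it; move -5/7b to the remainder.
  leading term 1: no divisor's leading term divides it; move -11/7 to the remainder.
  remainder 6/7b^2 - 5/7b - 11/7 ≠ 0; add h_4 = 6/7b^2 - 5/7b - 11/7 to the basis.

S(f_1,f_3): lcm = a^2. S = -3/2ab + 7a + 3/2b + 44.
  leading term ab: subtract (1/2b)·f_1 from -3/2ab + 7a + 3/2b + 44 → 7a + 9b + 44
  leading term a: subtract (-7/3)·f_1 from 7a + 9b + 44 → 9b + 9
  leading term b: no divisor's leading term divides it; move 9b to the remainder.
  leading term 1: no divisor's leading term divides it; move 9 to the remainder.
  remainder 9b + 9 ≠ 0; add h_5 = 9b + 9 to the basis.

The other S-polynomials (S(f_2,f_3), S(f_1,h_4), S(f_2,h_4), S(f_3,h_4), S(f_1,h_5), S(f_2,h_5), S(f_3,h_5), S(h_4,h_5)) all reduce to 0 modulo the current basis, so we have a Gröbner basis.
Inter-reduce: drop elements whose leading term is divisible by another's, tail-reduce, and make monic.
Reduced Gröbner basis: {a + 5, b + 1}.

A lex Gröbner basis eliminates variables successively. Here b + 1 depends only on b, with roots {-1}; lifting each root through the earlier basis elements recovers the full solutions.
  b = -1: the earlier basis element becomes a + 5 = 0, giving a = -5 — point (-5, -1).

{(-5, -1)}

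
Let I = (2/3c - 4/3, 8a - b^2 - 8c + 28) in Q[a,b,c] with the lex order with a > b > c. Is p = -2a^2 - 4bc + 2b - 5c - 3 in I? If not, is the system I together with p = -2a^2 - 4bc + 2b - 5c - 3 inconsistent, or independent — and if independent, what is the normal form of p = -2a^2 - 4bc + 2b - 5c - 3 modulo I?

First compute the reduced Gröbner basis of I by Buchberger's algorithm.
f_1 = 2/3c - 4/3, LT = c.
f_2 = 8a - b^2 - 8c + 28, LT = a.

The S-polynomials (S(f_1,f_2)) all reduce to 0 modulo the current basis, so we have a Gröbner basis.
Inter-reduce: drop elements whose leading term is divisible by another's, tail-reduce, and make monic.
Reduced Gröbner basis: {a - 1/8b^2 + 3/2, c - 2}.
Label its elements g_1 = a - 1/8b^2 + 3/2, g_2 = c - 2.

Reduce p = -2a^2 - 4bc + 2b - 5c - 3 modulo G:
  leading term a^2: subtract (-2a)·g_1 from -2a^2 - 4bc + 2b - 5c - 3 → -1/4ab^2 + 3a - 4bc + 2b - 5c - 3
  leading term ab^2: subtract (-1/4b^2)·g_1 from -1/4ab^2 + 3a - 4bc + 2b - 5c - 3 → 3a - 1/32b^4 + 3/8b^2 - 4bc + 2b - 5c - 3
  leading term a: subtract (3)·g_1 from 3a - 1/32b^4 + 3/8b^2 - 4bc + 2b - 5c - 3 → -1/32b^4 + 3/4b^2 - 4bc + 2b - 5c - 15/2
  leading term b^4: no divisor's leading term divides it; move -1/32b^4 to the remainder.
  leading term b^2: no divisor's leading term divides it; move 3/4b^2 to the remainder.
  leading term bc: subtract (-4b)·g_2 from -4bc + 2b - 5c - 15/2 → -6b - 5c - 15/2
  leading term b: no divisor's leading term divides it; move -6b to the remainder.
  leading term c: subtract (-5)·g_2 from -5c - 15/2 → -35/2
  leading term 1: no divisor's leading term divides it; move -35/2 to the remainder.
  normal form = -1/32b^4 + 3/4b^2 - 6b - 35/2.
The normal form is nonzero, so p ∉ I. Since p minus its normal form lies in I, I + (p) = I + (r) where r = -1/32b^4 + 3/4b^2 - 6b - 35/2; decide whether this ideal is the whole ring.
Run Buchberger on G together with r (pairs among the g_i already reduce to 0 since G is a Gröbner basis):
g_1 = a - 1/8b^2 + 3/2, LT = a.
g_2 = c - 2, LT = c.
r = -1/32b^4 + 3/4b^2 - 6b - 35/2, LT = b^4.

The S-polynomials (S(g_1,g_2), S(g_1,r), S(g_2,r)) all reduce to 0 modulo the current basis, so we have a Gröbner basis.
Inter-reduce: drop elements whose leading term is divisible by another's, tail-reduce, and make monic.
Reduced Gröbner basis: {a - 1/8b^2 + 3/2, b^4 - 24b^2 + 192b + 560, c - 2}.
The reduced Gröbner basis of I + (p) is {a - 1/8b^2 + 3/2, b^4 - 24b^2 + 192b + 560, c - 2} ≠ {1}, a proper ideal, so the enlarged system stays consistent: p is independent of I, with normal form -1/32b^4 + 3/4b^2 - 6b - 35/2.

The remainder on division by a Gröbner basis is unique — it is the normal form.

-2a^2 - 4bc + 2b - 5c - 3 is independent of I; its normal form modulo I is -1/32b^4 + 3/4b^2 - 6b - 35/2.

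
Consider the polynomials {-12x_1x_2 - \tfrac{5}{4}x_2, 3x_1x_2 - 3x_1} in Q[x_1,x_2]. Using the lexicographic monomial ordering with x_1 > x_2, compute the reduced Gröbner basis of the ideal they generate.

G = {x_1 + \tfrac{5}{48}x_2, x_2^{2} - x_2}

The reduced Gröbner basis is the canonical form of the ideal for this ordering.

f_1 = -12x_1x_2 - \tfrac{5}{4}x_2, LT = x_1x_2.
f_2 = 3x_1x_2 - 3x_1, LT = x_1x_2.

S(f_1,f_2): lcm = x_1x_2. S = x_1 + \tfrac{5}{48}x_2.
  leading term x_1: no divisor's leading term divides it; move x_1 to the remainder.
  leading term x_2: no divisor's leading term divides it; move \tfrac{5}{48}x_2 to the remainder.
  remainder x_1 + \tfrac{5}{48}x_2 ≠ 0; add g_3 = x_1 + \tfrac{5}{48}x_2 to the basis.

S(f_1,g_3): lcm = x_1x_2. S = -\tfrac{5}{48}x_2^{2} + \tfrac{5}{48}x_2.
  leading term x_2^{2}: no divisor's leading term divides it; move -\tfrac{5}{48}x_2^{2} to the remainder.
  leading term x_2: no divisor's leading term divides it; move \tfrac{5}{48}x_2 to the remainder.
  remainder -\tfrac{5}{48}x_2^{2} + \tfrac{5}{48}x_2 ≠ 0; add g_4 = -\tfrac{5}{48}x_2^{2} + \tfrac{5}{48}x_2 to the basis.

The other S-polynomials (S(f_2,g_3), S(f_1,g_4), S(f_2,g_4), S(g_3,g_4)) all reduce to 0 modulo the current basis, so we have a Gröbner basis.
Inter-reduce: drop elements whose leading term is divisible by another's, tail-reduce, and make monic.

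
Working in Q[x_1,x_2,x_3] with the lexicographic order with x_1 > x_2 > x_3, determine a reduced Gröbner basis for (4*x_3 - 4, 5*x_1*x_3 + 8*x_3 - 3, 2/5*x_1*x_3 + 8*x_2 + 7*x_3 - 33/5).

G = {x_1 + 1, x_2, x_3 - 1}

f_1 = 4*x_3 - 4, LT = x_3.
f_2 = 5*x_1*x_3 + 8*x_3 - 3, LT = x_1*x_3.
f_3 = 2/5*x_1*x_3 + 8*x_2 + 7*x_3 - 33/5, LT = x_1*x_3.

S(f_1,f_2): lcm = x_1*x_3. S = -x_1 - 8/5*x_3 + 3/5.
  leading term x_1: no divisor's leading term divides it; move -x_1 to the remainder.
  leading term x_3: subtract (-2/5)·f_1 from -8/5*x_3 + 3/5 → -1
  leading term 1: no divisor's leading term divides it; move -1 to the remainder.
  remainder -x_1 - 1 ≠ 0; add g_4 = -x_1 - 1 to the basis.

S(f_1,f_3): lcm = x_1*x_3. S = -x_1 - 20*x_2 - 35/2*x_3 + 33/2.
  leading term x_1: subtract (1)·g_4 from -x_1 - 20*x_2 - 35/2*x_3 + 33/2 → -20*x_2 - 35/2*x_3 + 35/2
  leading term x_2: no divisor's leading term divides it; move -20*x_2 to the remainder.
  leading term x_3: subtract (-35/8)·f_1 from -35/2*x_3 + 35/2 → 0
  remainder -20*x_2 ≠ 0; add g_5 = -20*x_2 to the basis.

The other S-polynomials (S(f_2,f_3), S(f_1,g_4), S(f_2,g_4), S(f_3,g_4), S(f_1,g_5), S(f_2,g_5), S(f_3,g_5), S(g_4,g_5)) all reduce to 0 modulo the current basis, so we have a Gröbner basis.
Inter-reduce: drop elements whose leading term is divisible by another's, tail-reduce, and make monic.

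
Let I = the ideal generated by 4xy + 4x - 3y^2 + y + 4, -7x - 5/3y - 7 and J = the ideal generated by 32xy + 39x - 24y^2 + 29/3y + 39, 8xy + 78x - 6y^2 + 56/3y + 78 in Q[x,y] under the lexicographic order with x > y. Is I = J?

Yes, the ideals are equal.

For a fixed monomial order, each ideal has a unique reduced Gröbner basis; comparing bases decides equality.
Buchberger on the first generating set:
f_1 = 4xy + 4x - 3y^2 + y + 4, LT = xy.
f_2 = -7x - 5/3y - 7, LT = x.

S(f_1,f_2): lcm = xy. S = x - 83/84y^2 - 3/4y + 1.
  reduce S modulo (f_1, f_2):
  remainder -83/84y^2 - 83/84y ≠ 0; add g_3 = -83/84y^2 - 83/84y to the basis.

The other S-polynomials (S(f_1,g_3), S(f_2,g_3)) all reduce to 0 modulo the current basis, so we have a Gröbner basis.
Inter-reduce: drop elements whose leading term is divisible by another's, tail-reduce, and make monic.
Reduced Gröbner basis: {x + 5/21y + 1, y^2 + y}.

Buchberger on the second generating set:
h_1 = 32xy + 39x - 24y^2 + 29/3y + 39, LT = xy.
h_2 = 8xy + 78x - 6y^2 + 56/3y + 78, LT = xy.

S(h_1,h_2): lcm = xy. S = -273/32x - 65/32y - 273/32.
  reduce S modulo (h_1, h_2):
  remainder -273/32x - 65/32y - 273/32 ≠ 0; add k_3 = -273/32x - 65/32y - 273/32 to the basis.

S(h_1,k_3): lcm = xy. S = 39/32x - 83/84y^2 - 67/96y + 39/32.
  reduce S modulo (h_1, h_2, k_3):
  remainder -83/84y^2 - 83/84y ≠ 0; add k_4 = -83/84y^2 - 83/84y to the basis.

The other S-polynomials (S(h_2,k_3), S(h_1,k_4), S(h_2,k_4), S(k_3,k_4)) all reduce to 0 modulo the current basis, so we have a Gröbner basis.
Inter-reduce: drop elements whose leading term is divisible by another's, tail-reduce, and make monic.
Reduced Gröbner basis: {x + 5/21y + 1, y^2 + y}.

Same reduced basis, so the two generating sets span the same ideal.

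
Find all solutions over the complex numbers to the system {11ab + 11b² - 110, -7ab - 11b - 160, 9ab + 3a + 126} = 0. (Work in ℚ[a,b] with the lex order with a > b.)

{(3, -5)}

Compute a lex Gröbner basis by Buchberger's algorithm.
f_1 = 11ab + 11b² - 110, LT = ab.
f_2 = -7ab - 11b - 160, LT = ab.
f_3 = 9ab + 3a + 126, LT = ab.

S(f_1,f_2): lcm = ab. S = b² - 11/7b - 230/7.
  leading term b²: no divisor's leading term divides it; move b² to the remainder.
  leading term b: no divisor's leading term divides it; move -11/7b to the remainder.
  leading term 1: no divisor's leading term divides it; move -230/7 to the remainder.
  remainder b² - 11/7b - 230/7 ≠ 0; add h_4 = b² - 11/7b - 230/7 to the basis.

S(f_1,f_3): lcm = ab. S = -⅓a + b² - 24.
  leading term a: no divisor's leading term divides it; move -⅓a to the remainder.
  leading term b²: subtract (1)·h_4 from b² - 24 → 11/7b + 62/7
  leading term b: no divisor's leading term divides it; move 11/7b to the remainder.
  leading term 1: no divisor's leading term divides it; move 62/7 to the remainder.
  remainder -⅓a + 11/7b + 62/7 ≠ 0; add h_5 = -⅓a + 11/7b + 62/7 to the basis.

S(f_2,f_3): lcm = ab. S = -⅓a + 11/7b + 62/7.
  leading term a: subtract (1)·h_5 from -⅓a + 11/7b + 62/7 → 0
  remainder 0.

S(f_1,h_4): lcm = ab². S = 11/7ab + 230/7a + b³ - 10b.
  leading term ab: subtract (1/7)·f_1 from 11/7ab + 230/7a + b³ - 10b → 230/7a + b³ - 11/7b² - 10b + 110/7
  leading term a: subtract (-690/7)·h_5 from 230/7a + b³ - 11/7b² - 10b + 110/7 → b³ - 11/7b² + 7100/49b + 43550/49
  leading term b³: subtract (b)·h_4 from b³ - 11/7b² + 7100/49b + 43550/49 → 8710/49b + 43550/49
  leading term b: no divisor's leading term divides it; move 8710/49b to the remainder.
  leading term 1: no divisor's leading term divides it; move 43550/49 to the remainder.
  remainder 8710/49b + 43550/49 ≠ 0; add h_6 = 8710/49b + 43550/49 to the basis.

S(f_2,h_4): lcm = ab². S = 11/7ab + 230/7a + 11/7b² + 160/7b.
  leading term ab: subtract (1/7)·f_1 from 11/7ab + 230/7a + 11/7b² + 160/7b → 230/7a + 160/7b + 110/7
  leading term a: subtract (-690/7)·h_5 from 230/7a + 160/7b + 110/7 → 8710/49b + 43550/49
  leading term b: subtract (1)·h_6 from 8710/49b + 43550/49 → 0
  remainder 0.

S(f_3,h_4): lcm = ab². S = 40/21ab + 230/7a + 14b.
  leading term ab: subtract (40/231)·f_1 from 40/21ab + 230/7a + 14b → 230/7a - 40/21b² + 14b + 400/21
  leading term a: subtract (-690/7)·h_5 from 230/7a - 40/21b² + 14b + 400/21 → -40/21b² + 8276/49b + 131140/147
  leading term b²: subtract (-40/21)·h_4 from -40/21b² + 8276/49b + 131140/147 → 3484/21b + 17420/21
  leading term b: subtract (14/15)·h_6 from 3484/21b + 17420/21 → 0
  remainder 0.

S(f_1,h_5): lcm = ab. S = 40/7b² + 186/7b - 10.
  leading term b²: subtract (40/7)·h_4 from 40/7b² + 186/7b - 10 → 1742/49b + 8710/49
  leading term b: subtract (⅕)·h_6 from 1742/49b + 8710/49 → 0
  remainder 0.

S(f_2,h_5): lcm = ab. S = 33/7b² + 197/7b + 160/7.
  leading term b²: subtract (33/7)·h_4 from 33/7b² + 197/7b + 160/7 → 1742/49b + 8710/49
  leading term b: subtract (⅕)·h_6 from 1742/49b + 8710/49 → 0
  remainder 0.

S(f_3,h_5): lcm = ab. S = ⅓a + 33/7b² + 186/7b + 14.
  leading term a: subtract (-1)·h_5 from ⅓a + 33/7b² + 186/7b + 14 → 33/7b² + 197/7b + 160/7
  leading term b²: subtract (33/7)·h_4 from 33/7b² + 197/7b + 160/7 → 1742/49b + 8710/49
  leading term b: subtract (⅕)·h_6 from 1742/49b + 8710/49 → 0
  remainder 0.

S(h_4,h_5): leading monomials are coprime, so the S-polynomial reduces to 0 (Buchberger's first criterion).
S(f_1,h_6): lcm = ab. S = -5a + b² - 10.
  leading term a: subtract (15)·h_5 from -5a + b² - 10 → b² - 165/7b - 1000/7
  leading term b²: subtract (1)·h_4 from b² - 165/7b - 1000/7 → -22b - 110
  leading term b: subtract (-539/4355)·h_6 from -22b - 110 → 0
  remainder 0.

S(f_2,h_6): lcm = ab. S = -5a + 11/7b + 160/7.
  leading term a: subtract (15)·h_5 from -5a + 11/7b + 160/7 → -22b - 110
  leading term b: subtract (-539/4355)·h_6 from -22b - 110 → 0
  remainder 0.

S(f_3,h_6): lcm = ab. S = -14/3a + 14.
  leading term a: subtract (14)·h_5 from -14/3a + 14 → -22b - 110
  leading term b: subtract (-539/4355)·h_6 from -22b - 110 → 0
  remainder 0.

S(h_4,h_6): lcm = b². S = -46/7b - 230/7.
  leading term b: subtract (-161/4355)·h_6 from -46/7b - 230/7 → 0
  remainder 0.

S(h_5,h_6): leading monomials are coprime, so the S-polynomial reduces to 0 (Buchberger's first criterion).
Every S-polynomial of the final basis reduces to 0, so we have a Gröbner basis.
Inter-reduce: drop elements whose leading term is divisible by another's, tail-reduce, and make monic.
Reduced Gröbner basis: {a - 3, b + 5}.

Elimination: the polynomial b + 5 lies in the elimination ideal for b, so b ∈ {-5}. For each such b, the remaining basis elements (now univariate) give the rest of the solution.
  b = -5: the earlier basis element becomes a - 3 = 0, giving a = 3 — point (3, -5).
Each listed point satisfies every original equation (direct substitution).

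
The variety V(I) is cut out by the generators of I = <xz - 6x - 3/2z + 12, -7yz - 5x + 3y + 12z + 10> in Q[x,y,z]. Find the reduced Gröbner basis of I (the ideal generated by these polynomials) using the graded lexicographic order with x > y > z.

f_1 = xz - 6x - 3/2z + 12, LT = xz.
f_2 = -7yz - 5x + 3y + 12z + 10, LT = yz.

S(f_1,f_2): lcm = xyz. S = -5/7x^2 - 39/7xy + 12/7xz - 3/2yz + 10/7x + 12y.
  leading term x^2: no divisor's leading term divides it; move -5/7x^2 to the remainder.
  leading term xy: no divisor's leading term divides it; move -39/7xy to the remainder.
  leading term xz: subtract (12/7)·f_1 from 12/7xz - 3/2yz + 10/7x + 12y → -3/2yz + 82/7x + 12y + 18/7z - 144/7
  leading term yz: subtract (3/14)·f_2 from -3/2yz + 82/7x + 12y + 18/7z - 144/7 → 179/14x + 159/14y - 159/7
  leading term x: no divisor's leading term divides it; move 179/14x to the remainder.
  leading term y: no divisor's leading term divides it; move 159/14y to the remainder.
  leading term 1: no divisor's leading term divides it; move -159/7 to the remainder.
  remainder -5/7x^2 - 39/7xy + 179/14x + 159/14y - 159/7 ≠ 0; add g_3 = -5/7x^2 - 39/7xy + 179/14x + 159/14y - 159/7 to the basis.

The other S-polynomials (S(f_1,g_3), S(f_2,g_3)) all reduce to 0 modulo the current basis, so we have a Gröbner basis.

G = {x^2 + 39/5xy - 179/10x - 159/10y + 159/5, xz - 6x - 3/2z + 12, yz + 5/7x - 3/7y - 12/7z - 10/7}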